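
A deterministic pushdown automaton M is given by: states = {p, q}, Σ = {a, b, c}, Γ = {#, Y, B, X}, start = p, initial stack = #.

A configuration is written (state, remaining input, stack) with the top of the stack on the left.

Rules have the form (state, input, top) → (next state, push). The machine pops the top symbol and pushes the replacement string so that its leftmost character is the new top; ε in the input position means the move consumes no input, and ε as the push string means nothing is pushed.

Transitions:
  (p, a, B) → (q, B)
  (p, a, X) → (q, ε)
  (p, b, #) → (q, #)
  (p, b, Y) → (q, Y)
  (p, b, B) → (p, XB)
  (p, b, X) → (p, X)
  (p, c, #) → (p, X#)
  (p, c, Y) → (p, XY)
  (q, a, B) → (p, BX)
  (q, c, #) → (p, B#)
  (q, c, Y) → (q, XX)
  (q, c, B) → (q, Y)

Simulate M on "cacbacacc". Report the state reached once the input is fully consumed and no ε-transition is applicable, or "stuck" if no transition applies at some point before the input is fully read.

stuck

(p, cacbacacc, #) ⊢ (p, acbacacc, X#) ⊢ (q, cbacacc, #) ⊢ (p, bacacc, B#) ⊢ (p, acacc, XB#) ⊢ (q, cacc, B#) ⊢ (q, acc, Y#)
No transition for (q, a, top Y); M blocks with input acc remaining.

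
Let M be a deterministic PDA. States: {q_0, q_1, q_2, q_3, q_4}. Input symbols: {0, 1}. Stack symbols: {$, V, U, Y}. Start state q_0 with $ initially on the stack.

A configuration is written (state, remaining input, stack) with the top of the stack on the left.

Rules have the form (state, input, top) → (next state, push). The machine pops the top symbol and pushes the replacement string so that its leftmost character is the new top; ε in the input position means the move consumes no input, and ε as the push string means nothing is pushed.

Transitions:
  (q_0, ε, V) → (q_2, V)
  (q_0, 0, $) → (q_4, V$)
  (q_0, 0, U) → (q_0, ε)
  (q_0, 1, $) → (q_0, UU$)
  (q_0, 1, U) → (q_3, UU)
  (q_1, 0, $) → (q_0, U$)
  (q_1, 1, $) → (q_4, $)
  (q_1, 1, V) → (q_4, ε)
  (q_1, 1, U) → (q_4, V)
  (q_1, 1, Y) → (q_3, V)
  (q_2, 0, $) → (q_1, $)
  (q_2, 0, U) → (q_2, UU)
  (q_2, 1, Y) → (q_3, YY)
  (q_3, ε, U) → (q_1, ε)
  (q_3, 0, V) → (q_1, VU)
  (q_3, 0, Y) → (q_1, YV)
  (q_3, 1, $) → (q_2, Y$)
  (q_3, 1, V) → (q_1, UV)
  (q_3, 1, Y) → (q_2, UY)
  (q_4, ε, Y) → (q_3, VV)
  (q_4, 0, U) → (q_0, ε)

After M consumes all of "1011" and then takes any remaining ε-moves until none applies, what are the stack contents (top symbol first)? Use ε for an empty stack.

V$

(q_0, 1011, $)
  read 1, top $: go to q_0, push UU$ → (q_0, 011, UU$)
  read 0, top U: go to q_0, push ε → (q_0, 11, U$)
  read 1, top U: go to q_3, push UU → (q_3, 1, UU$)
  ε-move, top U: go to q_1, push ε → (q_1, 1, U$)
  read 1, top U: go to q_4, push V → (q_4, ε, V$)
All input consumed in state q_4 with stack V$.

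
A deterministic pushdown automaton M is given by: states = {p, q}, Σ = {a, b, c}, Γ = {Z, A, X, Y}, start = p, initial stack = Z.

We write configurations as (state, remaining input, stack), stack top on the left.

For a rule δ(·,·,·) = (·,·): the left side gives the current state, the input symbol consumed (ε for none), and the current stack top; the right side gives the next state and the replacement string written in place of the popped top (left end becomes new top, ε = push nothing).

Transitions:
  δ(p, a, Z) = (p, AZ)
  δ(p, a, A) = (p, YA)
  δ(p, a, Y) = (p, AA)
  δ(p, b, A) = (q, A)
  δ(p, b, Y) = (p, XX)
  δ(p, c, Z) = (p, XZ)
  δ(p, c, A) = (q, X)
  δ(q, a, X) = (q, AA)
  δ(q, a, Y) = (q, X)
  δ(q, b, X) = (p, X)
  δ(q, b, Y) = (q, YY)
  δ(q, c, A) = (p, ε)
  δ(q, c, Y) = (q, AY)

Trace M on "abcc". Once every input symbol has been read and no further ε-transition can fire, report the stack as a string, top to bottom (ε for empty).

(p, abcc, Z)
  read a, top Z: go to p, push AZ → (p, bcc, AZ)
  read b, top A: go to q, push A → (q, cc, AZ)
  read c, top A: go to p, push ε → (p, c, Z)
  read c, top Z: go to p, push XZ → (p, ε, XZ)
All input consumed in state p with stack XZ.

XZ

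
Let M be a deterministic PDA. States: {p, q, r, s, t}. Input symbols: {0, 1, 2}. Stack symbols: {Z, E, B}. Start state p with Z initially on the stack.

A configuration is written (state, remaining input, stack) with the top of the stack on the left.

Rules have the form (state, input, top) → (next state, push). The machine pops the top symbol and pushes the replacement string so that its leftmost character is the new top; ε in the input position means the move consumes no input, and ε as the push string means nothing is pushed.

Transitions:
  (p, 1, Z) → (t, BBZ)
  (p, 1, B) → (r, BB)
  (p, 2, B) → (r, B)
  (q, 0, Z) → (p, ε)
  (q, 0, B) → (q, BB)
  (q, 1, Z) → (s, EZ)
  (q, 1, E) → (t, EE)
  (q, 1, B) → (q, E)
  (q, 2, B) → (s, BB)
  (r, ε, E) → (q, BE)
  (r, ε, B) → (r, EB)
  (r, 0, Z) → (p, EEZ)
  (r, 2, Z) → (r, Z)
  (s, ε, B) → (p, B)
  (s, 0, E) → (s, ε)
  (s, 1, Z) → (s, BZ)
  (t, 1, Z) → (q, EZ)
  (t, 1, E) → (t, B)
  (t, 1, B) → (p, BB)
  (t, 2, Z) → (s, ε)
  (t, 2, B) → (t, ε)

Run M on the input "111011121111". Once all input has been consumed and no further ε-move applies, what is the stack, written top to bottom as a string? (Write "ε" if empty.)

EEBBBBEBBBBZ

(p, 111011121111, Z) ⊢ (t, 11011121111, BBZ) ⊢ (p, 1011121111, BBBZ) ⊢ (r, 011121111, BBBBZ) ⊢ (r, 011121111, EBBBBZ) ⊢ (q, 011121111, BEBBBBZ) ⊢ (q, 11121111, BBEBBBBZ) ⊢ (q, 1121111, EBEBBBBZ) ⊢ (t, 121111, EEBEBBBBZ) ⊢ (t, 21111, BEBEBBBBZ) ⊢ (t, 1111, EBEBBBBZ) ⊢ (t, 111, BBEBBBBZ) ⊢ (p, 11, BBBEBBBBZ) ⊢ (r, 1, BBBBEBBBBZ) ⊢ (r, 1, EBBBBEBBBBZ) ⊢ (q, 1, BEBBBBEBBBBZ) ⊢ (q, ε, EEBBBBEBBBBZ)
All input consumed in state q with stack EEBBBBEBBBBZ.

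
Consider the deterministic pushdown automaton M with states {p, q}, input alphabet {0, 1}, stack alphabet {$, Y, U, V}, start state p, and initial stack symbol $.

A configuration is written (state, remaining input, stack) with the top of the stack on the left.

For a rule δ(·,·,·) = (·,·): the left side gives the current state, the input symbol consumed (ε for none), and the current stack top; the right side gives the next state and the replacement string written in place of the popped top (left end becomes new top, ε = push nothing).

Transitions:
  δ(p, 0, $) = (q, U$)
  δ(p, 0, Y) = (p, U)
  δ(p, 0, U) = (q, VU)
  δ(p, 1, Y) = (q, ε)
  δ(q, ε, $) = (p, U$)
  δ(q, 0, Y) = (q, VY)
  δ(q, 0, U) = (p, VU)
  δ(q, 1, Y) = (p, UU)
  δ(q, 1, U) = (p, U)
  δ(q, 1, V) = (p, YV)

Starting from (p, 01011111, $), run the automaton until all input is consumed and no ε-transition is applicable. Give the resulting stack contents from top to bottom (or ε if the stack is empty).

(p, 01011111, $)
  read 0, top $: go to q, push U$ → (q, 1011111, U$)
  read 1, top U: go to p, push U → (p, 011111, U$)
  read 0, top U: go to q, push VU → (q, 11111, VU$)
  read 1, top V: go to p, push YV → (p, 1111, YVU$)
  read 1, top Y: go to q, push ε → (q, 111, VU$)
  read 1, top V: go to p, push YV → (p, 11, YVU$)
  read 1, top Y: go to q, push ε → (q, 1, VU$)
  read 1, top V: go to p, push YV → (p, ε, YVU$)
All input consumed in state p with stack YVU$.

YVU$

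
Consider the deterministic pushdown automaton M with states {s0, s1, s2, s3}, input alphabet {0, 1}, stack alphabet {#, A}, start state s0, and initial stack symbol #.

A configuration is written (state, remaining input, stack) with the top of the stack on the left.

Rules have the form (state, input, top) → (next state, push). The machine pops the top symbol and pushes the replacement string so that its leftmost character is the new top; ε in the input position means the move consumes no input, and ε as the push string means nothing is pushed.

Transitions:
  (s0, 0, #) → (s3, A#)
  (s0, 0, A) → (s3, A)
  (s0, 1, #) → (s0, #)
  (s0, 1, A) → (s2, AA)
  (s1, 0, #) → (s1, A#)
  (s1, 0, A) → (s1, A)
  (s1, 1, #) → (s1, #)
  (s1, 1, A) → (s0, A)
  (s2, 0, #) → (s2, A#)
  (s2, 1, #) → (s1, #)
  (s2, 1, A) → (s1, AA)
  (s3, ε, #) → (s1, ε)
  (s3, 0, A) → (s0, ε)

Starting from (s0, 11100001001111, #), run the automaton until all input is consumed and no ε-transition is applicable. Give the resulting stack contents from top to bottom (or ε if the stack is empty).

(s0, 11100001001111, #) ⊢ (s0, 1100001001111, #) ⊢ (s0, 100001001111, #) ⊢ (s0, 00001001111, #) ⊢ (s3, 0001001111, A#) ⊢ (s0, 001001111, #) ⊢ (s3, 01001111, A#) ⊢ (s0, 1001111, #) ⊢ (s0, 001111, #) ⊢ (s3, 01111, A#) ⊢ (s0, 1111, #) ⊢ (s0, 111, #) ⊢ (s0, 11, #) ⊢ (s0, 1, #) ⊢ (s0, ε, #)
All input consumed in state s0 with stack #.

#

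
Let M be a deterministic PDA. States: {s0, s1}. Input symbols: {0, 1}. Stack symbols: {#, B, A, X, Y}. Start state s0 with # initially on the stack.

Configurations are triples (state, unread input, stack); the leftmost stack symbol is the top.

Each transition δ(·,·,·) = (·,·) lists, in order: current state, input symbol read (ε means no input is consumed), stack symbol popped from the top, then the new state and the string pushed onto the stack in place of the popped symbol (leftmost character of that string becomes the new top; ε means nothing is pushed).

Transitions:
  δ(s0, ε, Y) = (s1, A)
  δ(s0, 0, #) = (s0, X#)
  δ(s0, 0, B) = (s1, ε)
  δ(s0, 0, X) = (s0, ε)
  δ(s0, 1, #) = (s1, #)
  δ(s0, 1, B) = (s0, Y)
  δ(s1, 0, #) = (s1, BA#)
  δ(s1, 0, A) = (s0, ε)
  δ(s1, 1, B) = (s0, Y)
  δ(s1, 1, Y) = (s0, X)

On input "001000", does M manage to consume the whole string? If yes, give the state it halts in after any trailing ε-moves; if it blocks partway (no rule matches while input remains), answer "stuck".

stuck

(s0, 001000, #) ⊢ (s0, 01000, X#) ⊢ (s0, 1000, #) ⊢ (s1, 000, #) ⊢ (s1, 00, BA#)
No transition for (s1, 0, top B); M blocks with input 00 remaining.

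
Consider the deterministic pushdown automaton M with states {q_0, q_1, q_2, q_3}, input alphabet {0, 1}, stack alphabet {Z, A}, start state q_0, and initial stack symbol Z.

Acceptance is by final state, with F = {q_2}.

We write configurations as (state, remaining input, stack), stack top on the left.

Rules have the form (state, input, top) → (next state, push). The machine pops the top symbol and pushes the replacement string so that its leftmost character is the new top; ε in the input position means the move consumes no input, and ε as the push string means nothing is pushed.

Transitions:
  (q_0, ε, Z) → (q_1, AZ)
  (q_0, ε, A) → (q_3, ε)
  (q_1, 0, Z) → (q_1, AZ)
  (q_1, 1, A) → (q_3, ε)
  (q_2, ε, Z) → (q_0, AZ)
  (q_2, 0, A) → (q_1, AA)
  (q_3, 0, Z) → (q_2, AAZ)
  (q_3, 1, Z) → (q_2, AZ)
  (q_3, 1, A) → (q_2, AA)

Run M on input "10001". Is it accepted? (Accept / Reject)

Reject

(q_0, 10001, Z)
  ε-move, top Z: go to q_1, push AZ → (q_1, 10001, AZ)
  read 1, top A: go to q_3, push ε → (q_3, 0001, Z)
  read 0, top Z: go to q_2, push AAZ → (q_2, 001, AAZ)
  read 0, top A: go to q_1, push AA → (q_1, 01, AAAZ)
No transition applies at (q_1, 01, AAAZ); input not fully consumed.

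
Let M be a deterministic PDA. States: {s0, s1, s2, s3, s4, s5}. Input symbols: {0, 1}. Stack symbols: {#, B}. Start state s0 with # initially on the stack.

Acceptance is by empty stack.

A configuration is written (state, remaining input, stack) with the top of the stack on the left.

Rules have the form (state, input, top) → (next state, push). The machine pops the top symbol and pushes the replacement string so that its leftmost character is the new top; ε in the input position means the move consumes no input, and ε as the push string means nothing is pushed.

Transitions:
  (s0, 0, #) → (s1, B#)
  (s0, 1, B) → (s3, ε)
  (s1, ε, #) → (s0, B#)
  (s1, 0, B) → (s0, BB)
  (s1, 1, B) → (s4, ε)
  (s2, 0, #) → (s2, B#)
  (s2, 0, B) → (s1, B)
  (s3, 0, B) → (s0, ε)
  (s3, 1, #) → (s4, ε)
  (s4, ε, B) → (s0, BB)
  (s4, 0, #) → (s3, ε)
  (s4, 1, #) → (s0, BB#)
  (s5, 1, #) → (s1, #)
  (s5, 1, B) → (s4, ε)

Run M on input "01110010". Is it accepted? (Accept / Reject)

(s0, 01110010, #)
  read 0, top #: go to s1, push B# → (s1, 1110010, B#)
  read 1, top B: go to s4, push ε → (s4, 110010, #)
  read 1, top #: go to s0, push BB# → (s0, 10010, BB#)
  read 1, top B: go to s3, push ε → (s3, 0010, B#)
  read 0, top B: go to s0, push ε → (s0, 010, #)
  read 0, top #: go to s1, push B# → (s1, 10, B#)
  read 1, top B: go to s4, push ε → (s4, 0, #)
  read 0, top #: go to s3, push ε → (s3, ε, ε)
All input consumed and the stack is empty.

Accept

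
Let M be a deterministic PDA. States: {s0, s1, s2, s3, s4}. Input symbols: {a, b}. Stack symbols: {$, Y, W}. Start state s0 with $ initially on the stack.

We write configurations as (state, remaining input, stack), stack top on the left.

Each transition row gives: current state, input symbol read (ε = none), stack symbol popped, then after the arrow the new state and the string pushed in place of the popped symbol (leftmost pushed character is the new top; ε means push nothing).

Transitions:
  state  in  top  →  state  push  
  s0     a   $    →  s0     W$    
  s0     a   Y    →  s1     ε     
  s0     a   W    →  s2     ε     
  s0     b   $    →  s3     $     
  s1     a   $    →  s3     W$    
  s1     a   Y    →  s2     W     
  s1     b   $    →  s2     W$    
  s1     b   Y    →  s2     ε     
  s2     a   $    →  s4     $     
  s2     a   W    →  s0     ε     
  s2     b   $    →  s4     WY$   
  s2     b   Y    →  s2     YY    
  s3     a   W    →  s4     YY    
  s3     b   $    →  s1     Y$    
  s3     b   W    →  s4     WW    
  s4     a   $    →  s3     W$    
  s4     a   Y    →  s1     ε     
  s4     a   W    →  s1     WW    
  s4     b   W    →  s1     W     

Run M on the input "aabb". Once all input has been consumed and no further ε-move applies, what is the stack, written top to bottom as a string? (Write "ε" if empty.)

WY$

(s0, aabb, $)
  read a, top $: go to s0, push W$ → (s0, abb, W$)
  read a, top W: go to s2, push ε → (s2, bb, $)
  read b, top $: go to s4, push WY$ → (s4, b, WY$)
  read b, top W: go to s1, push W → (s1, ε, WY$)
All input consumed in state s1 with stack WY$.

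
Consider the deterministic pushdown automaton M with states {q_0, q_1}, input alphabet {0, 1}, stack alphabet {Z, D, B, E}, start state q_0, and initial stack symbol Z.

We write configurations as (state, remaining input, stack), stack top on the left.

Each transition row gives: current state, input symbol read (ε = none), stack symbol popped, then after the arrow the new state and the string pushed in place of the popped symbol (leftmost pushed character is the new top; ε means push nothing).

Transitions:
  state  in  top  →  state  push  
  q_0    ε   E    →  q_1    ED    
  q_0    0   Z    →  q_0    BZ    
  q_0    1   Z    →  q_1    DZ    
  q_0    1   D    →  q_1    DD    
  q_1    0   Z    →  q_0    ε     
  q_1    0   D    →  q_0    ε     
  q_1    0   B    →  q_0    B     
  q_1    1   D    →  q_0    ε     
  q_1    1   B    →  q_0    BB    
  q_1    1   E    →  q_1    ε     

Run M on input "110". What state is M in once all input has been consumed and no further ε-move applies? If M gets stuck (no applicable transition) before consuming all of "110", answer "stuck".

(q_0, 110, Z)
  read 1, top Z: go to q_1, push DZ → (q_1, 10, DZ)
  read 1, top D: go to q_0, push ε → (q_0, 0, Z)
  read 0, top Z: go to q_0, push BZ → (q_0, ε, BZ)
All input consumed; M is in state q_0.

q_0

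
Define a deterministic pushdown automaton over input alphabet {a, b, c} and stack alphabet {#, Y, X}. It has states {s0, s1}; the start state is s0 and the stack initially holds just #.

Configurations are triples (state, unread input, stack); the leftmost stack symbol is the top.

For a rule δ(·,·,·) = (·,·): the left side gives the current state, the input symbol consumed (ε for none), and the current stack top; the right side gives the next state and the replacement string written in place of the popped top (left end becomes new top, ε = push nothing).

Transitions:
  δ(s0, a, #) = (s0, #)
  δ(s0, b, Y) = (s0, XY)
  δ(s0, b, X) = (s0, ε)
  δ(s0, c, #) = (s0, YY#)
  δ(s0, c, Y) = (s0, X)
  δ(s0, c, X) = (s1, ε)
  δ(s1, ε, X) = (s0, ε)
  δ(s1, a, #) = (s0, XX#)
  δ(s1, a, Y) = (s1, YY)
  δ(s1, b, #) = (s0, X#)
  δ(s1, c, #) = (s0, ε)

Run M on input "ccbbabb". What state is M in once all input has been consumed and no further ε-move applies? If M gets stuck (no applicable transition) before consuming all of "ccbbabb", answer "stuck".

stuck

(s0, ccbbabb, #)
  read c, top #: go to s0, push YY# → (s0, cbbabb, YY#)
  read c, top Y: go to s0, push X → (s0, bbabb, XY#)
  read b, top X: go to s0, push ε → (s0, babb, Y#)
  read b, top Y: go to s0, push XY → (s0, abb, XY#)
No transition for (s0, a, top X); M blocks with input abb remaining.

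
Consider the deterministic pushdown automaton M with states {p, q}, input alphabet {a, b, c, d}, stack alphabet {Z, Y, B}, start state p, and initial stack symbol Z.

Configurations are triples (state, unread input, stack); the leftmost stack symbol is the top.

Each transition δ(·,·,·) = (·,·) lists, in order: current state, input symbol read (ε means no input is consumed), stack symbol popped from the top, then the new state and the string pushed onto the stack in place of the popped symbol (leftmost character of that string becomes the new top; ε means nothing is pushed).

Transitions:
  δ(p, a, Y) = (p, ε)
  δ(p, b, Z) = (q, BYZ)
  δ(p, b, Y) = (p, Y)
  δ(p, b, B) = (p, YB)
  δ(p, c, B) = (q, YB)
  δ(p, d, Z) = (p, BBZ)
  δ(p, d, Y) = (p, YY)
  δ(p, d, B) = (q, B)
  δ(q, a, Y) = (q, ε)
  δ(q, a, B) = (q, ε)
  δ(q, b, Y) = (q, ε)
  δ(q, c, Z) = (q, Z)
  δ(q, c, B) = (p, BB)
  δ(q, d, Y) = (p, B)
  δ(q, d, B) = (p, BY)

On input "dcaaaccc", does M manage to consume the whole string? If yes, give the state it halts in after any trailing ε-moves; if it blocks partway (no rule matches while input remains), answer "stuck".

(p, dcaaaccc, Z) ⊢ (p, caaaccc, BBZ) ⊢ (q, aaaccc, YBBZ) ⊢ (q, aaccc, BBZ) ⊢ (q, accc, BZ) ⊢ (q, ccc, Z) ⊢ (q, cc, Z) ⊢ (q, c, Z) ⊢ (q, ε, Z)
All input consumed; M is in state q.

q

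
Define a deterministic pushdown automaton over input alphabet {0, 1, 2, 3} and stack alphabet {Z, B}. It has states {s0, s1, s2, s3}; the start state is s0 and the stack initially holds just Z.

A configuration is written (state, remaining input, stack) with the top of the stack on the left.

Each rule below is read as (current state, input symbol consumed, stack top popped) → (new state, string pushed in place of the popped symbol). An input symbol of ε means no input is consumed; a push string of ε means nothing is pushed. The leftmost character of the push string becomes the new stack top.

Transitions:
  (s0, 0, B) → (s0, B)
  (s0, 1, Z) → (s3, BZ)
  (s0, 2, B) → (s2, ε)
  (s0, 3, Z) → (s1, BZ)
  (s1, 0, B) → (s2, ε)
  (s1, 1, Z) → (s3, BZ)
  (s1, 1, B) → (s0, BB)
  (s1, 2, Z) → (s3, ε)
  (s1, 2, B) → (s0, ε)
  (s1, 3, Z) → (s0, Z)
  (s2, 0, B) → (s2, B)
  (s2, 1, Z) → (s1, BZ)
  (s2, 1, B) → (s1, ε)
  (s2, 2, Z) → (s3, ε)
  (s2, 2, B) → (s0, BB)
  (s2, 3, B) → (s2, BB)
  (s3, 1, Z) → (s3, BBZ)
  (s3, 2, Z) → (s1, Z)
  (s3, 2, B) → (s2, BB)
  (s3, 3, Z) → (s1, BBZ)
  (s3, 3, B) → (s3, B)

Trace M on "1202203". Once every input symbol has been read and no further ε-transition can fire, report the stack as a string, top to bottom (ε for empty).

BBBZ

(s0, 1202203, Z) ⊢ (s3, 202203, BZ) ⊢ (s2, 02203, BBZ) ⊢ (s2, 2203, BBZ) ⊢ (s0, 203, BBBZ) ⊢ (s2, 03, BBZ) ⊢ (s2, 3, BBZ) ⊢ (s2, ε, BBBZ)
All input consumed in state s2 with stack BBBZ.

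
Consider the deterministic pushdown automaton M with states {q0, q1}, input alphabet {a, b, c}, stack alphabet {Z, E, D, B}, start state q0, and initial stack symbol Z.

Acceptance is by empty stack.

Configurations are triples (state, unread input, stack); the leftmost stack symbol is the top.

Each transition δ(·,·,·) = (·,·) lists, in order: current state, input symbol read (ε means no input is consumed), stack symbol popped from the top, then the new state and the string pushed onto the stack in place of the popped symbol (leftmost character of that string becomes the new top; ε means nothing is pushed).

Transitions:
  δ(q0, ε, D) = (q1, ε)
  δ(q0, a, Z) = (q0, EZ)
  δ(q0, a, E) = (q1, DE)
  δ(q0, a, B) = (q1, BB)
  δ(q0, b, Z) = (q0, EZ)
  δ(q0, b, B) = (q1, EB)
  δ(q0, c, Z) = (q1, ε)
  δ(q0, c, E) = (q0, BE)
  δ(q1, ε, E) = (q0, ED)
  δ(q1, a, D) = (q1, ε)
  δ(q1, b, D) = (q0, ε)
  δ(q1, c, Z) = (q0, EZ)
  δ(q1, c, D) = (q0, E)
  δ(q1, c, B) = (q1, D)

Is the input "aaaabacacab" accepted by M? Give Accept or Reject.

(q0, aaaabacacab, Z)
  read a, top Z: go to q0, push EZ → (q0, aaabacacab, EZ)
  read a, top E: go to q1, push DE → (q1, aabacacab, DEZ)
  read a, top D: go to q1, push ε → (q1, abacacab, EZ)
  ε-move, top E: go to q0, push ED → (q0, abacacab, EDZ)
  read a, top E: go to q1, push DE → (q1, bacacab, DEDZ)
  read b, top D: go to q0, push ε → (q0, acacab, EDZ)
  read a, top E: go to q1, push DE → (q1, cacab, DEDZ)
  read c, top D: go to q0, push E → (q0, acab, EEDZ)
  read a, top E: go to q1, push DE → (q1, cab, DEEDZ)
  read c, top D: go to q0, push E → (q0, ab, EEEDZ)
  read a, top E: go to q1, push DE → (q1, b, DEEEDZ)
  read b, top D: go to q0, push ε → (q0, ε, EEEDZ)
All input consumed; stack is EEEDZ, not empty, and no further ε-move applies.

Reject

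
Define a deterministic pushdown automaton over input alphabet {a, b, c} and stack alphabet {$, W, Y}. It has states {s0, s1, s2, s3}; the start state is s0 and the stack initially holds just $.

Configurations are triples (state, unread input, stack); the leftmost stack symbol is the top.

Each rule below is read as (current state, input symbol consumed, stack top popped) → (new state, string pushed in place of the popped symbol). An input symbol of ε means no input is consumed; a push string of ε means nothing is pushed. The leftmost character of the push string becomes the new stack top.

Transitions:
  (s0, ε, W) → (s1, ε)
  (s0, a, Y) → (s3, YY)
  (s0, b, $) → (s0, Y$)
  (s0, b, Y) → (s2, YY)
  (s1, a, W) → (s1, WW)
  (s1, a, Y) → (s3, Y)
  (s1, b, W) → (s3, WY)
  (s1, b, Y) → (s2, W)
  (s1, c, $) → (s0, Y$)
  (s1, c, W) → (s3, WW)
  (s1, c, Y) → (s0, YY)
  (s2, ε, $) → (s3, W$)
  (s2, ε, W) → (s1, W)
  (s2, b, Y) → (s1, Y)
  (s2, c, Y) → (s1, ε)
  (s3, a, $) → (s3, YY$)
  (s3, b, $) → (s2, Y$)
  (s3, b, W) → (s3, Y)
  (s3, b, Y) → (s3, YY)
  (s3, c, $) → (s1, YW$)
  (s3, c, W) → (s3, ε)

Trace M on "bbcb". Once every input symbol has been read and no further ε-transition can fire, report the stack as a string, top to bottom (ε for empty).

(s0, bbcb, $)
  read b, top $: go to s0, push Y$ → (s0, bcb, Y$)
  read b, top Y: go to s2, push YY → (s2, cb, YY$)
  read c, top Y: go to s1, push ε → (s1, b, Y$)
  read b, top Y: go to s2, push W → (s2, ε, W$)
  ε-move, top W: go to s1, push W → (s1, ε, W$)
All input consumed in state s1 with stack W$.

W$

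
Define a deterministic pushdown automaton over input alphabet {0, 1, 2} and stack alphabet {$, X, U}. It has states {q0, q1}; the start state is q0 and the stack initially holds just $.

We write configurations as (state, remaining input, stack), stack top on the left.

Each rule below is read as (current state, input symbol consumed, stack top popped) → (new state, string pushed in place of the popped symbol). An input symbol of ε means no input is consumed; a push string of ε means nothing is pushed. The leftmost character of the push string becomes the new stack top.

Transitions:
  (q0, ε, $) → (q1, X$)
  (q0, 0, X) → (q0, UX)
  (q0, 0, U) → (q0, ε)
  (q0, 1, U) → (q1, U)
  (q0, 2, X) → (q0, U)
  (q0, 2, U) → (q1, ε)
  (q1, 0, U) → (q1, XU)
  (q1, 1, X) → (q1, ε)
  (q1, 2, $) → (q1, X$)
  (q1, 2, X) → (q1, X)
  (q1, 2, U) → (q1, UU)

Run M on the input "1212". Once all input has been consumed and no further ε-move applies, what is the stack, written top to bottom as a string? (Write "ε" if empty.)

X$

(q0, 1212, $)
  ε-move, top $: go to q1, push X$ → (q1, 1212, X$)
  read 1, top X: go to q1, push ε → (q1, 212, $)
  read 2, top $: go to q1, push X$ → (q1, 12, X$)
  read 1, top X: go to q1, push ε → (q1, 2, $)
  read 2, top $: go to q1, push X$ → (q1, ε, X$)
All input consumed in state q1 with stack X$.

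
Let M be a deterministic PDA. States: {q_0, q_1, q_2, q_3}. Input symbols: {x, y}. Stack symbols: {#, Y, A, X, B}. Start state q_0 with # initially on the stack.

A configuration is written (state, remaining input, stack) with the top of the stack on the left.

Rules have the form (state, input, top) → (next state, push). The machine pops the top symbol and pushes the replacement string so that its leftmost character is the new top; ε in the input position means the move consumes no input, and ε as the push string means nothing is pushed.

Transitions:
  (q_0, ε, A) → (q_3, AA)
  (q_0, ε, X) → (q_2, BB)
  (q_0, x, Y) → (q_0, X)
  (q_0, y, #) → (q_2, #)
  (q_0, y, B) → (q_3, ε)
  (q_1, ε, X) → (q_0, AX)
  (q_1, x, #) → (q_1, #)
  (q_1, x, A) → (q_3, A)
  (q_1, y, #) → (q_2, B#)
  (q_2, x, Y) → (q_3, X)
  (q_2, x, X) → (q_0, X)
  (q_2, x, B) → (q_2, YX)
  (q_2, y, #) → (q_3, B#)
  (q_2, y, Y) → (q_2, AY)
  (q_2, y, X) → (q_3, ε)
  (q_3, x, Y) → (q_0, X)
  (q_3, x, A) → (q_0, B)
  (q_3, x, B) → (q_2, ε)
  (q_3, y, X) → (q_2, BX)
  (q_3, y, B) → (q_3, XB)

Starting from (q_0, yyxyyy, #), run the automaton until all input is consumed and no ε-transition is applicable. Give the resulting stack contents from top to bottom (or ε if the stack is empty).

BXB#

(q_0, yyxyyy, #)
  read y, top #: go to q_2, push # → (q_2, yxyyy, #)
  read y, top #: go to q_3, push B# → (q_3, xyyy, B#)
  read x, top B: go to q_2, push ε → (q_2, yyy, #)
  read y, top #: go to q_3, push B# → (q_3, yy, B#)
  read y, top B: go to q_3, push XB → (q_3, y, XB#)
  read y, top X: go to q_2, push BX → (q_2, ε, BXB#)
All input consumed in state q_2 with stack BXB#.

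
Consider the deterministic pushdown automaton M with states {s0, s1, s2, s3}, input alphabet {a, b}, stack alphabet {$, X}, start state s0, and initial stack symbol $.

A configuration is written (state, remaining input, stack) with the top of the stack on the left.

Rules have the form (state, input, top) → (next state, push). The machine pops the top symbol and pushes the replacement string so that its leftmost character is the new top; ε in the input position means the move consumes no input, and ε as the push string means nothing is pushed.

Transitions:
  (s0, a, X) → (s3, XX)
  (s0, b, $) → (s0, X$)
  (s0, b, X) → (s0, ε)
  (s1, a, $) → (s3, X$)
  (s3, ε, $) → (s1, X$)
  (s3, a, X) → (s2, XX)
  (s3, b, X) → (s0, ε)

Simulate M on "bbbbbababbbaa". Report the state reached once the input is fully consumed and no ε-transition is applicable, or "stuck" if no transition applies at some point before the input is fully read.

s2

(s0, bbbbbababbbaa, $)
  read b, top $: go to s0, push X$ → (s0, bbbbababbbaa, X$)
  read b, top X: go to s0, push ε → (s0, bbbababbbaa, $)
  read b, top $: go to s0, push X$ → (s0, bbababbbaa, X$)
  read b, top X: go to s0, push ε → (s0, bababbbaa, $)
  read b, top $: go to s0, push X$ → (s0, ababbbaa, X$)
  read a, top X: go to s3, push XX → (s3, babbbaa, XX$)
  read b, top X: go to s0, push ε → (s0, abbbaa, X$)
  read a, top X: go to s3, push XX → (s3, bbbaa, XX$)
  read b, top X: go to s0, push ε → (s0, bbaa, X$)
  read b, top X: go to s0, push ε → (s0, baa, $)
  read b, top $: go to s0, push X$ → (s0, aa, X$)
  read a, top X: go to s3, push XX → (s3, a, XX$)
  read a, top X: go to s2, push XX → (s2, ε, XXX$)
All input consumed; M is in state s2.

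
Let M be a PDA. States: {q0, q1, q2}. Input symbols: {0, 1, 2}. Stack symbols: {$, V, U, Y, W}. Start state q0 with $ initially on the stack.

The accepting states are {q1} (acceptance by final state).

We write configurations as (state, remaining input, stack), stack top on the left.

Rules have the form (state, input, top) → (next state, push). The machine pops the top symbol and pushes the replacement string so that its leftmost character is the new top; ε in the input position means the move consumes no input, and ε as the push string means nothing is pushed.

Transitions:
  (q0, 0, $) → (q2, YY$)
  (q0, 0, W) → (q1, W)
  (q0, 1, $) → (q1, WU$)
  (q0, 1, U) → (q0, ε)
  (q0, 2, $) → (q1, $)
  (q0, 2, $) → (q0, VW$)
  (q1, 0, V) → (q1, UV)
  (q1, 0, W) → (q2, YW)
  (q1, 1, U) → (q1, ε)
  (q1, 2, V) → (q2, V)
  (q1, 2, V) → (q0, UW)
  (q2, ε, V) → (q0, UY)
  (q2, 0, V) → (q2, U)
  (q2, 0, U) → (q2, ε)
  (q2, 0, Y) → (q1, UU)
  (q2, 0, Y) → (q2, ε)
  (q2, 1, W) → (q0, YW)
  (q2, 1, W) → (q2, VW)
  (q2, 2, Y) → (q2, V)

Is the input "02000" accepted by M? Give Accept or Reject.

Accept

One accepting computation: (q0, 02000, $) ⊢ (q2, 2000, YY$) ⊢ (q2, 000, VY$) ⊢ (q2, 00, UY$) ⊢ (q2, 0, Y$) ⊢ (q1, ε, UU$)
All input consumed and state q1 ∈ F.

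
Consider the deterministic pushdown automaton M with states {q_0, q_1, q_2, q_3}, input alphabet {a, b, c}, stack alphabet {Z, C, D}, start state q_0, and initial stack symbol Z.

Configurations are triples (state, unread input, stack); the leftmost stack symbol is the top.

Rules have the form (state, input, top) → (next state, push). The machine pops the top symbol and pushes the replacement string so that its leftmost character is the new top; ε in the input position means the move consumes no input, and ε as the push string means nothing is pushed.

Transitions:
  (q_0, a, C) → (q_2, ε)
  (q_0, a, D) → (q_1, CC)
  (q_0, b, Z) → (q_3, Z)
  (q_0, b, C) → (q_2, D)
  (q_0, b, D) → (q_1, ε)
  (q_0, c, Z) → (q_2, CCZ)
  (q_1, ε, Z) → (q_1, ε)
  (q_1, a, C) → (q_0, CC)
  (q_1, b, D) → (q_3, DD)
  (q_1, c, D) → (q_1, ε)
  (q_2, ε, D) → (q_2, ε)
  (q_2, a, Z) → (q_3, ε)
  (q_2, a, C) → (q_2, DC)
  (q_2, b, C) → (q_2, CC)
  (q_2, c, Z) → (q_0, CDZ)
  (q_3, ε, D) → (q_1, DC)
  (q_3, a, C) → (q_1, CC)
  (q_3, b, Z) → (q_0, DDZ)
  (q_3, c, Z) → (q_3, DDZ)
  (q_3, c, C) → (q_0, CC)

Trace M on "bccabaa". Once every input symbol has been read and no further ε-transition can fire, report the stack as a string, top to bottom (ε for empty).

CDZ

(q_0, bccabaa, Z)
  read b, top Z: go to q_3, push Z → (q_3, ccabaa, Z)
  read c, top Z: go to q_3, push DDZ → (q_3, cabaa, DDZ)
  ε-move, top D: go to q_1, push DC → (q_1, cabaa, DCDZ)
  read c, top D: go to q_1, push ε → (q_1, abaa, CDZ)
  read a, top C: go to q_0, push CC → (q_0, baa, CCDZ)
  read b, top C: go to q_2, push D → (q_2, aa, DCDZ)
  ε-move, top D: go to q_2, push ε → (q_2, aa, CDZ)
  read a, top C: go to q_2, push DC → (q_2, a, DCDZ)
  ε-move, top D: go to q_2, push ε → (q_2, a, CDZ)
  read a, top C: go to q_2, push DC → (q_2, ε, DCDZ)
  ε-move, top D: go to q_2, push ε → (q_2, ε, CDZ)
All input consumed in state q_2 with stack CDZ.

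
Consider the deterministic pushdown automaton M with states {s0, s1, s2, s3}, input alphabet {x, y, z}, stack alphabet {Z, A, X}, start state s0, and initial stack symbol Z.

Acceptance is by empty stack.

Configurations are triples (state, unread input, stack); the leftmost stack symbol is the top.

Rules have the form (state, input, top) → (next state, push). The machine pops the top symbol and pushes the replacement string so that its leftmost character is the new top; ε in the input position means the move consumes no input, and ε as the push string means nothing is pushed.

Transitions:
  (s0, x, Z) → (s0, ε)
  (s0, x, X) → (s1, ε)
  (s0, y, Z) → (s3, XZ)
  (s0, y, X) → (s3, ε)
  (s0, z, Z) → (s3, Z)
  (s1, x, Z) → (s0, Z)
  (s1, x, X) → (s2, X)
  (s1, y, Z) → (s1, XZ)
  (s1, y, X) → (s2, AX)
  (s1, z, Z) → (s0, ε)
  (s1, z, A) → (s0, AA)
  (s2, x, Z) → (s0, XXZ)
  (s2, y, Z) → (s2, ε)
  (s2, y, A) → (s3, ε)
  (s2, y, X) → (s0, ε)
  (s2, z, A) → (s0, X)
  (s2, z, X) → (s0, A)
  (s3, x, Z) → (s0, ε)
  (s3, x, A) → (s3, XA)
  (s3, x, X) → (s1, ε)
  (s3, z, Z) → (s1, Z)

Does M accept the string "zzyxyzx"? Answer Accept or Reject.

(s0, zzyxyzx, Z)
  read z, top Z: go to s3, push Z → (s3, zyxyzx, Z)
  read z, top Z: go to s1, push Z → (s1, yxyzx, Z)
  read y, top Z: go to s1, push XZ → (s1, xyzx, XZ)
  read x, top X: go to s2, push X → (s2, yzx, XZ)
  read y, top X: go to s0, push ε → (s0, zx, Z)
  read z, top Z: go to s3, push Z → (s3, x, Z)
  read x, top Z: go to s0, push ε → (s0, ε, ε)
All input consumed and the stack is empty.

Accept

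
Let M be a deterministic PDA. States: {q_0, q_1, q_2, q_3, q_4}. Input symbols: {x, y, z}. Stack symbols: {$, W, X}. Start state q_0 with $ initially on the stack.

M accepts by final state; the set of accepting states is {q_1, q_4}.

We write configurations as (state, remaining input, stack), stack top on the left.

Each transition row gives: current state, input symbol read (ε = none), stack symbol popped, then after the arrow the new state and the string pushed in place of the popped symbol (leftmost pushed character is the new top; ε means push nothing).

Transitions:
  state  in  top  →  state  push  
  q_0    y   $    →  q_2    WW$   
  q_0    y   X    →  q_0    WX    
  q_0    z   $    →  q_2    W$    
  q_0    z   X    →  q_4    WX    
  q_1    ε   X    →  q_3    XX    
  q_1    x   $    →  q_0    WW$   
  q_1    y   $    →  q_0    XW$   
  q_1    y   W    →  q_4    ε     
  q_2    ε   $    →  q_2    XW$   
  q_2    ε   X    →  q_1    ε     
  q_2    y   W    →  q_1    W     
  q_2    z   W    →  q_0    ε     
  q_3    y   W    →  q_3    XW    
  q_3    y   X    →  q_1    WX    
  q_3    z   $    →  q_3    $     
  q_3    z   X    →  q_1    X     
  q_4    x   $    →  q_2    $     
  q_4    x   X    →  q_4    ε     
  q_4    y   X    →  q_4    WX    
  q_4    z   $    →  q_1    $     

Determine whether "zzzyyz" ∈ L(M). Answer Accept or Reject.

(q_0, zzzyyz, $) ⊢ (q_2, zzyyz, W$) ⊢ (q_0, zyyz, $) ⊢ (q_2, yyz, W$) ⊢ (q_1, yz, W$) ⊢ (q_4, z, $) ⊢ (q_1, ε, $)
All input consumed; state q_1 ∈ F.

Accept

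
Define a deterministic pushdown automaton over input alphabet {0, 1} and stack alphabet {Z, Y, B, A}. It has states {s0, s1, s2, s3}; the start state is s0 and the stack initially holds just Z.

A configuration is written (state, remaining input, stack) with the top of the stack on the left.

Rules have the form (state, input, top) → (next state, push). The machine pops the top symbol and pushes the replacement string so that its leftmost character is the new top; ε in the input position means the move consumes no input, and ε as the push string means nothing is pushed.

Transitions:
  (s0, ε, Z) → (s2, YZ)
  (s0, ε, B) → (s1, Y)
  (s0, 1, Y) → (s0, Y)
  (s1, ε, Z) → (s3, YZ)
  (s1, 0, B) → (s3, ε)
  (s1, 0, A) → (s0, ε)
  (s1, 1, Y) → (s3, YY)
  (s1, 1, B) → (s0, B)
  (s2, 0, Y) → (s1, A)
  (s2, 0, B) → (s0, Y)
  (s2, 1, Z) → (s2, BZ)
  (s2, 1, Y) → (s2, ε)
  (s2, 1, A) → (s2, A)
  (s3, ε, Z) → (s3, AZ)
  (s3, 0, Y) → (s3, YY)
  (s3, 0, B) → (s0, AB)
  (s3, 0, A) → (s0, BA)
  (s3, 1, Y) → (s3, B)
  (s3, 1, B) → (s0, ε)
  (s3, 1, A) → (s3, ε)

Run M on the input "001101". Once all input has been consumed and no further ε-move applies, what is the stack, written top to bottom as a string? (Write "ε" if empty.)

YZ

(s0, 001101, Z)
  ε-move, top Z: go to s2, push YZ → (s2, 001101, YZ)
  read 0, top Y: go to s1, push A → (s1, 01101, AZ)
  read 0, top A: go to s0, push ε → (s0, 1101, Z)
  ε-move, top Z: go to s2, push YZ → (s2, 1101, YZ)
  read 1, top Y: go to s2, push ε → (s2, 101, Z)
  read 1, top Z: go to s2, push BZ → (s2, 01, BZ)
  read 0, top B: go to s0, push Y → (s0, 1, YZ)
  read 1, top Y: go to s0, push Y → (s0, ε, YZ)
All input consumed in state s0 with stack YZ.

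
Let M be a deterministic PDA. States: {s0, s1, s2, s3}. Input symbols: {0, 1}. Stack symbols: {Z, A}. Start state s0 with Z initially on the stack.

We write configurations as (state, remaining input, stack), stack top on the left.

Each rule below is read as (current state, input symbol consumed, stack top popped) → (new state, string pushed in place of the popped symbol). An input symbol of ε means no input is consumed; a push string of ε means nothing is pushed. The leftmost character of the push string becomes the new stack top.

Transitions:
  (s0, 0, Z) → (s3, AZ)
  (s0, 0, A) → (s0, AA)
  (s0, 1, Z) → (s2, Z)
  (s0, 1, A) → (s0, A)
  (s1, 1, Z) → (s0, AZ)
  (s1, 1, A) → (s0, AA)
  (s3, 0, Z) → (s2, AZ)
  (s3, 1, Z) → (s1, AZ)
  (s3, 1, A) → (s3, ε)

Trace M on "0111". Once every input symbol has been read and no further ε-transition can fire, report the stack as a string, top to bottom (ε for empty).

(s0, 0111, Z)
  read 0, top Z: go to s3, push AZ → (s3, 111, AZ)
  read 1, top A: go to s3, push ε → (s3, 11, Z)
  read 1, top Z: go to s1, push AZ → (s1, 1, AZ)
  read 1, top A: go to s0, push AA → (s0, ε, AAZ)
All input consumed in state s0 with stack AAZ.

AAZ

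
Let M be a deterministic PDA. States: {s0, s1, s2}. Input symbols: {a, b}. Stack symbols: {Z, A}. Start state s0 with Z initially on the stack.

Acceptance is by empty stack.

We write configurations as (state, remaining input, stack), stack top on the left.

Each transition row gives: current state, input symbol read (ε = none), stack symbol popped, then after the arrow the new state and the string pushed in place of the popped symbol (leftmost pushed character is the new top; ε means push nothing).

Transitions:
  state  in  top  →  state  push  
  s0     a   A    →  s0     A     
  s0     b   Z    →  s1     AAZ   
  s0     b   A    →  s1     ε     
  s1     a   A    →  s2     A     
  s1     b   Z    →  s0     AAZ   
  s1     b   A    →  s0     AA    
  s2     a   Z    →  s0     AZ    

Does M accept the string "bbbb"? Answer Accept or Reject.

Reject

(s0, bbbb, Z)
  read b, top Z: go to s1, push AAZ → (s1, bbb, AAZ)
  read b, top A: go to s0, push AA → (s0, bb, AAAZ)
  read b, top A: go to s1, push ε → (s1, b, AAZ)
  read b, top A: go to s0, push AA → (s0, ε, AAAZ)
All input consumed; stack is AAAZ, not empty, and no further ε-move applies.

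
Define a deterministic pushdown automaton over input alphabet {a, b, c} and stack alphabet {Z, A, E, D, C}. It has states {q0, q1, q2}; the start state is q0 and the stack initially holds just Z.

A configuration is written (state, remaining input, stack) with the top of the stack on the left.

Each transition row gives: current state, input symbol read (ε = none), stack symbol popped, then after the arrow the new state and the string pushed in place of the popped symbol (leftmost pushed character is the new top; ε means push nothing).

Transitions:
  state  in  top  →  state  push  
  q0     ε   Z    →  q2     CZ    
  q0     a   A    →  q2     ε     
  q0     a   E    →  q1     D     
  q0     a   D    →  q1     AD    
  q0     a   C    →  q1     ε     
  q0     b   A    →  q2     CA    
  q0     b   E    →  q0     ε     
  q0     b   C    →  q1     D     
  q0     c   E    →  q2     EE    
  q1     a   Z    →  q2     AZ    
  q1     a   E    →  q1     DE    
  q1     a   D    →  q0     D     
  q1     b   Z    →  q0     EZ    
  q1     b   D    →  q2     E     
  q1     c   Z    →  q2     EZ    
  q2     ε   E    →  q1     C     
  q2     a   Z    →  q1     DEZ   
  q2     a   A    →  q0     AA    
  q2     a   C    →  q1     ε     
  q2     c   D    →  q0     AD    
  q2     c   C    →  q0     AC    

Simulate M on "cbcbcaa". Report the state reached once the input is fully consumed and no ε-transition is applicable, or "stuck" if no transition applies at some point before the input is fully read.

q1

(q0, cbcbcaa, Z)
  ε-move, top Z: go to q2, push CZ → (q2, cbcbcaa, CZ)
  read c, top C: go to q0, push AC → (q0, bcbcaa, ACZ)
  read b, top A: go to q2, push CA → (q2, cbcaa, CACZ)
  read c, top C: go to q0, push AC → (q0, bcaa, ACACZ)
  read b, top A: go to q2, push CA → (q2, caa, CACACZ)
  read c, top C: go to q0, push AC → (q0, aa, ACACACZ)
  read a, top A: go to q2, push ε → (q2, a, CACACZ)
  read a, top C: go to q1, push ε → (q1, ε, ACACZ)
All input consumed; M is in state q1.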